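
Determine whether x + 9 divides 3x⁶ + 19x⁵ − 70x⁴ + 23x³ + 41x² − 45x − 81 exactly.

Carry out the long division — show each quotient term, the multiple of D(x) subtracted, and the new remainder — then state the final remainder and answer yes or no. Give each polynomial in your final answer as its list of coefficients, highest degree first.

Step 1: lead(3x⁶ + 19x⁵ − 70x⁴ + 23x³ + 41x² − 45x − 81) ÷ lead(D) = 3x⁶ ÷ x = 3x⁵. Subtract (3x⁵)·D = 3x⁶ + 27x⁵. Remainder: −8x⁵ − 70x⁴ + 23x³ + 41x² − 45x − 81.
Step 2: lead(−8x⁵ − 70x⁴ + 23x³ + 41x² − 45x − 81) ÷ lead(D) = −8x⁵ ÷ x = −8x⁴. Subtract (−8x⁴)·D = −8x⁵ − 72x⁴. Remainder: 2x⁴ + 23x³ + 41x² − 45x − 81.
Step 3: lead(2x⁴ + 23x³ + 41x² − 45x − 81) ÷ lead(D) = 2x⁴ ÷ x = 2x³. Subtract (2x³)·D = 2x⁴ + 18x³. Remainder: 5x³ + 41x² − 45x − 81.
Step 4: lead(5x³ + 41x² − 45x − 81) ÷ lead(D) = 5x³ ÷ x = 5x². Subtract (5x²)·D = 5x³ + 45x². Remainder: −4x² − 45x − 81.
Step 5: lead(−4x² − 45x − 81) ÷ lead(D) = −4x² ÷ x = −4x. Subtract (−4x)·D = −4x² − 36x. Remainder: −9x − 81.
Step 6: lead(−9x − 81) ÷ lead(D) = −9x ÷ x = −9. Subtract (−9)·D = −9x − 81. Remainder: 0.

R = [0], so D(x) is a factor of P(x). yes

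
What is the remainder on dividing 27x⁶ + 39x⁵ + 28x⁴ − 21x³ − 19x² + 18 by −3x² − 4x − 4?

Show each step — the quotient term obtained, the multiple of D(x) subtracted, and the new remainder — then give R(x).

Step 1: lead(27x⁶ + 39x⁵ + 28x⁴ − 21x³ − 19x² + 18) ÷ lead(D) = 27x⁶ ÷ −3x² = −9x⁴. Subtract (−9x⁴)·D = 27x⁶ + 36x⁵ + 36x⁴. Remainder: 3x⁵ − 8x⁴ − 21x³ − 19x² + 18.
Step 2: lead(3x⁵ − 8x⁴ − 21x³ − 19x² + 18) ÷ lead(D) = 3x⁵ ÷ −3x² = −x³. Subtract (−x³)·D = 3x⁵ + 4x⁴ + 4x³. Remainder: −12x⁴ − 25x³ − 19x² + 18.
Step 3: lead(−12x⁴ − 25x³ − 19x² + 18) ÷ lead(D) = −12x⁴ ÷ −3x² = 4x². Subtract (4x²)·D = −12x⁴ − 16x³ − 16x². Remainder: −9x³ − 3x² + 18.
Step 4: lead(−9x³ − 3x² + 18) ÷ lead(D) = −9x³ ÷ −3x² = 3x. Subtract (3x)·D = −9x³ − 12x² − 12x. Remainder: 9x² + 12x + 18.
Step 5: lead(9x² + 12x + 18) ÷ lead(D) = 9x² ÷ −3x² = −3. Subtract (−3)·D = 9x² + 12x + 12. Remainder: 6.

R(x) = 6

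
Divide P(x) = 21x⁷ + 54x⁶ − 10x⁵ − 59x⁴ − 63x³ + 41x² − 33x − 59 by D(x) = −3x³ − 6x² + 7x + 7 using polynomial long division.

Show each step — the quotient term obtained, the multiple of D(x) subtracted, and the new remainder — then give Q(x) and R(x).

Step 1: lead(21x⁷ + 54x⁶ − 10x⁵ − 59x⁴ − 63x³ + 41x² − 33x − 59) ÷ lead(D) = 21x⁷ ÷ −3x³ = −7x⁴. Subtract (−7x⁴)·D = 21x⁷ + 42x⁶ − 49x⁵ − 49x⁴. Remainder: 12x⁶ + 39x⁵ − 10x⁴ − 63x³ + 41x² − 33x − 59.
Step 2: lead(12x⁶ + 39x⁵ − 10x⁴ − 63x³ + 41x² − 33x − 59) ÷ lead(D) = 12x⁶ ÷ −3x³ = −4x³. Subtract (−4x³)·D = 12x⁶ + 24x⁵ − 28x⁴ − 28x³. Remainder: 15x⁵ + 18x⁴ − 35x³ + 41x² − 33x − 59.
Step 3: lead(15x⁵ + 18x⁴ − 35x³ + 41x² − 33x − 59) ÷ lead(D) = 15x⁵ ÷ −3x³ = −5x². Subtract (−5x²)·D = 15x⁵ + 30x⁴ − 35x³ − 35x². Remainder: −12x⁴ + 76x² − 33x − 59.
Step 4: lead(−12x⁴ + 76x² − 33x − 59) ÷ lead(D) = −12x⁴ ÷ −3x³ = 4x. Subtract (4x)·D = −12x⁴ − 24x³ + 28x² + 28x. Remainder: 24x³ + 48x² − 61x − 59.
Step 5: lead(24x³ + 48x² − 61x − 59) ÷ lead(D) = 24x³ ÷ −3x³ = −8. Subtract (−8)·D = 24x³ + 48x² − 56x − 56. Remainder: −5x − 3.

Q(x) = −7x⁴ − 4x³ − 5x² + 4x − 8; R(x) = −5x − 3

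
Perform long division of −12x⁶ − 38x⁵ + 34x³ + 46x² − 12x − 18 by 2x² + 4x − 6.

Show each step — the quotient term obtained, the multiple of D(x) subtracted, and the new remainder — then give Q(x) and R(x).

Q(x) = −6x⁴ − 7x³ − 4x² + 4x + 3; R(x) = 0

Step 1: lead(−12x⁶ − 38x⁵ + 34x³ + 46x² − 12x − 18) ÷ lead(D) = −12x⁶ ÷ 2x² = −6x⁴. Subtract (−6x⁴)·D = −12x⁶ − 24x⁵ + 36x⁴. Remainder: −14x⁵ − 36x⁴ + 34x³ + 46x² − 12x − 18.
Step 2: lead(−14x⁵ − 36x⁴ + 34x³ + 46x² − 12x − 18) ÷ lead(D) = −14x⁵ ÷ 2x² = −7x³. Subtract (−7x³)·D = −14x⁵ − 28x⁴ + 42x³. Remainder: −8x⁴ − 8x³ + 46x² − 12x − 18.
Step 3: lead(−8x⁴ − 8x³ + 46x² − 12x − 18) ÷ lead(D) = −8x⁴ ÷ 2x² = −4x². Subtract (−4x²)·D = −8x⁴ − 16x³ + 24x². Remainder: 8x³ + 22x² − 12x − 18.
Step 4: lead(8x³ + 22x² − 12x − 18) ÷ lead(D) = 8x³ ÷ 2x² = 4x. Subtract (4x)·D = 8x³ + 16x² − 24x. Remainder: 6x² + 12x − 18.
Step 5: lead(6x² + 12x − 18) ÷ lead(D) = 6x² ÷ 2x² = 3. Subtract (3)·D = 6x² + 12x − 18. Remainder: 0.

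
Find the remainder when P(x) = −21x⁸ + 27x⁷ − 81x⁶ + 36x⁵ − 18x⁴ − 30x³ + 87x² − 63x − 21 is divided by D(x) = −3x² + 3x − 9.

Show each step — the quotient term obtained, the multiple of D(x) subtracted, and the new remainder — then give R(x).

Step 1: lead(−21x⁸ + 27x⁷ − 81x⁶ + 36x⁵ − 18x⁴ − 30x³ + 87x² − 63x − 21) ÷ lead(D) = −21x⁸ ÷ −3x² = 7x⁶. Subtract (7x⁶)·D = −21x⁸ + 21x⁷ − 63x⁶. Remainder: 6x⁷ − 18x⁶ + 36x⁵ − 18x⁴ − 30x³ + 87x² − 63x − 21.
Step 2: lead(6x⁷ − 18x⁶ + 36x⁵ − 18x⁴ − 30x³ + 87x² − 63x − 21) ÷ lead(D) = 6x⁷ ÷ −3x² = −2x⁵. Subtract (−2x⁵)·D = 6x⁷ − 6x⁶ + 18x⁵. Remainder: −12x⁶ + 18x⁵ − 18x⁴ − 30x³ + 87x² − 63x − 21.
Step 3: lead(−12x⁶ + 18x⁵ − 18x⁴ − 30x³ + 87x² − 63x − 21) ÷ lead(D) = −12x⁶ ÷ −3x² = 4x⁴. Subtract (4x⁴)·D = −12x⁶ + 12x⁵ − 36x⁴. Remainder: 6x⁵ + 18x⁴ − 30x³ + 87x² − 63x − 21.
Step 4: lead(6x⁵ + 18x⁴ − 30x³ + 87x² − 63x − 21) ÷ lead(D) = 6x⁵ ÷ −3x² = −2x³. Subtract (−2x³)·D = 6x⁵ − 6x⁴ + 18x³. Remainder: 24x⁴ − 48x³ + 87x² − 63x − 21.
Step 5: lead(24x⁴ − 48x³ + 87x² − 63x − 21) ÷ lead(D) = 24x⁴ ÷ −3x² = −8x². Subtract (−8x²)·D = 24x⁴ − 24x³ + 72x². Remainder: −24x³ + 15x² − 63x − 21.
Step 6: lead(−24x³ + 15x² − 63x − 21) ÷ lead(D) = −24x³ ÷ −3x² = 8x. Subtract (8x)·D = −24x³ + 24x² − 72x. Remainder: −9x² + 9x − 21.
Step 7: lead(−9x² + 9x − 21) ÷ lead(D) = −9x² ÷ −3x² = 3. Subtract (3)·D = −9x² + 9x − 27. Remainder: 6.

R(x) = 6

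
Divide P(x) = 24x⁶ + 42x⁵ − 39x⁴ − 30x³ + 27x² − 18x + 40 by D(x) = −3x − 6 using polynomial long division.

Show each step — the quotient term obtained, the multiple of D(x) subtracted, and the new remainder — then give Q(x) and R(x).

Step 1: lead(24x⁶ + 42x⁵ − 39x⁴ − 30x³ + 27x² − 18x + 40) ÷ lead(D) = 24x⁶ ÷ −3x = −8x⁵. Subtract (−8x⁵)·D = 24x⁶ + 48x⁵. Remainder: −6x⁵ − 39x⁴ − 30x³ + 27x² − 18x + 40.
Step 2: lead(−6x⁵ − 39x⁴ − 30x³ + 27x² − 18x + 40) ÷ lead(D) = −6x⁵ ÷ −3x = 2x⁴. Subtract (2x⁴)·D = −6x⁵ − 12x⁴. Remainder: −27x⁴ − 30x³ + 27x² − 18x + 40.
Step 3: lead(−27x⁴ − 30x³ + 27x² − 18x + 40) ÷ lead(D) = −27x⁴ ÷ −3x = 9x³. Subtract (9x³)·D = −27x⁴ − 54x³. Remainder: 24x³ + 27x² − 18x + 40.
Step 4: lead(24x³ + 27x² − 18x + 40) ÷ lead(D) = 24x³ ÷ −3x = −8x². Subtract (−8x²)·D = 24x³ + 48x². Remainder: −21x² − 18x + 40.
Step 5: lead(−21x² − 18x + 40) ÷ lead(D) = −21x² ÷ −3x = 7x. Subtract (7x)·D = −21x² − 42x. Remainder: 24x + 40.
Step 6: lead(24x + 40) ÷ lead(D) = 24x ÷ −3x = −8. Subtract (−8)·D = 24x + 48. Remainder: −8.

Q(x) = −8x⁵ + 2x⁴ + 9x³ − 8x² + 7x − 8; R(x) = −8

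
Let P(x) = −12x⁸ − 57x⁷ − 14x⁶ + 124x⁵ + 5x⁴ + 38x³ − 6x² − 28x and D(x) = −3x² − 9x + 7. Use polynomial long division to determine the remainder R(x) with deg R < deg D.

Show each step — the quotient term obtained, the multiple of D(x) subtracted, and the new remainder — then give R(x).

Step 1: lead(−12x⁸ − 57x⁷ − 14x⁶ + 124x⁵ + 5x⁴ + 38x³ − 6x² − 28x) ÷ lead(D) = −12x⁸ ÷ −3x² = 4x⁶. Subtract (4x⁶)·D = −12x⁸ − 36x⁷ + 28x⁶. Remainder: −21x⁷ − 42x⁶ + 124x⁵ + 5x⁴ + 38x³ − 6x² − 28x.
Step 2: lead(−21x⁷ − 42x⁶ + 124x⁵ + 5x⁴ + 38x³ − 6x² − 28x) ÷ lead(D) = −21x⁷ ÷ −3x² = 7x⁵. Subtract (7x⁵)·D = −21x⁷ − 63x⁶ + 49x⁵. Remainder: 21x⁶ + 75x⁵ + 5x⁴ + 38x³ − 6x² − 28x.
Step 3: lead(21x⁶ + 75x⁵ + 5x⁴ + 38x³ − 6x² − 28x) ÷ lead(D) = 21x⁶ ÷ −3x² = −7x⁴. Subtract (−7x⁴)·D = 21x⁶ + 63x⁵ − 49x⁴. Remainder: 12x⁵ + 54x⁴ + 38x³ − 6x² − 28x.
Step 4: lead(12x⁵ + 54x⁴ + 38x³ − 6x² − 28x) ÷ lead(D) = 12x⁵ ÷ −3x² = −4x³. Subtract (−4x³)·D = 12x⁵ + 36x⁴ − 28x³. Remainder: 18x⁴ + 66x³ − 6x² − 28x.
Step 5: lead(18x⁴ + 66x³ − 6x² − 28x) ÷ lead(D) = 18x⁴ ÷ −3x² = −6x². Subtract (−6x²)·D = 18x⁴ + 54x³ − 42x². Remainder: 12x³ + 36x² − 28x.
Step 6: lead(12x³ + 36x² − 28x) ÷ lead(D) = 12x³ ÷ −3x² = −4x. Subtract (−4x)·D = 12x³ + 36x² − 28x. Remainder: 0.

R(x) = 0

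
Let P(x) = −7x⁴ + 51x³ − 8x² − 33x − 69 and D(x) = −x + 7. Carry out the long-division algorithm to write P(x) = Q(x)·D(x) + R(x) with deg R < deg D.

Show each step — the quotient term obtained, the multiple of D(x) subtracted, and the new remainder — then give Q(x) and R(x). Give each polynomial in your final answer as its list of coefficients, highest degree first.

Step 1: lead(−7x⁴ + 51x³ − 8x² − 33x − 69) ÷ lead(D) = −7x⁴ ÷ −x = 7x³. Subtract (7x³)·D = −7x⁴ + 49x³. Remainder: 2x³ − 8x² − 33x − 69.
Step 2: lead(2x³ − 8x² − 33x − 69) ÷ lead(D) = 2x³ ÷ −x = −2x². Subtract (−2x²)·D = 2x³ − 14x². Remainder: 6x² − 33x − 69.
Step 3: lead(6x² − 33x − 69) ÷ lead(D) = 6x² ÷ −x = −6x. Subtract (−6x)·D = 6x² − 42x. Remainder: 9x − 69.
Step 4: lead(9x − 69) ÷ lead(D) = 9x ÷ −x = −9. Subtract (−9)·D = 9x − 63. Remainder: −6.

Q = [7, -2, -6, -9]; R = [-6]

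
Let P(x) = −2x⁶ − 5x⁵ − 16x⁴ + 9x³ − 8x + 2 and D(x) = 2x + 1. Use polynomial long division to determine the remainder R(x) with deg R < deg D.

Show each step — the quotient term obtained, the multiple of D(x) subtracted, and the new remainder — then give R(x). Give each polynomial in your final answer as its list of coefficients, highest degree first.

R = [4]

Step 1: lead(−2x⁶ − 5x⁵ − 16x⁴ + 9x³ − 8x + 2) ÷ lead(D) = −2x⁶ ÷ 2x = −x⁵. Subtract (−x⁵)·D = −2x⁶ − x⁵. Remainder: −4x⁵ − 16x⁴ + 9x³ − 8x + 2.
Step 2: lead(−4x⁵ − 16x⁴ + 9x³ − 8x + 2) ÷ lead(D) = −4x⁵ ÷ 2x = −2x⁴. Subtract (−2x⁴)·D = −4x⁵ − 2x⁴. Remainder: −14x⁴ + 9x³ − 8x + 2.
Step 3: lead(−14x⁴ + 9x³ − 8x + 2) ÷ lead(D) = −14x⁴ ÷ 2x = −7x³. Subtract (−7x³)·D = −14x⁴ − 7x³. Remainder: 16x³ − 8x + 2.
Step 4: lead(16x³ − 8x + 2) ÷ lead(D) = 16x³ ÷ 2x = 8x². Subtract (8x²)·D = 16x³ + 8x². Remainder: −8x² − 8x + 2.
Step 5: lead(−8x² − 8x + 2) ÷ lead(D) = −8x² ÷ 2x = −4x. Subtract (−4x)·D = −8x² − 4x. Remainder: −4x + 2.
Step 6: lead(−4x + 2) ÷ lead(D) = −4x ÷ 2x = −2. Subtract (−2)·D = −4x − 2. Remainder: 4.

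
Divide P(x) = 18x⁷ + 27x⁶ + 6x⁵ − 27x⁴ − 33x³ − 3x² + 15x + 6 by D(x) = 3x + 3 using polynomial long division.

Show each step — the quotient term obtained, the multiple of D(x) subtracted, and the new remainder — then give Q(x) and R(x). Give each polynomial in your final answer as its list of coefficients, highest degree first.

Q = [6, 3, -1, -8, -3, 2, 3]; R = [-3]

Step 1: lead(18x⁷ + 27x⁶ + 6x⁵ − 27x⁴ − 33x³ − 3x² + 15x + 6) ÷ lead(D) = 18x⁷ ÷ 3x = 6x⁶. Subtract (6x⁶)·D = 18x⁷ + 18x⁶. Remainder: 9x⁶ + 6x⁵ − 27x⁴ − 33x³ − 3x² + 15x + 6.
Step 2: lead(9x⁶ + 6x⁵ − 27x⁴ − 33x³ − 3x² + 15x + 6) ÷ lead(D) = 9x⁶ ÷ 3x = 3x⁵. Subtract (3x⁵)·D = 9x⁶ + 9x⁵. Remainder: −3x⁵ − 27x⁴ − 33x³ − 3x² + 15x + 6.
Step 3: lead(−3x⁵ − 27x⁴ − 33x³ − 3x² + 15x + 6) ÷ lead(D) = −3x⁵ ÷ 3x = −x⁴. Subtract (−x⁴)·D = −3x⁵ − 3x⁴. Remainder: −24x⁴ − 33x³ − 3x² + 15x + 6.
Step 4: lead(−24x⁴ − 33x³ − 3x² + 15x + 6) ÷ lead(D) = −24x⁴ ÷ 3x = −8x³. Subtract (−8x³)·D = −24x⁴ − 24x³. Remainder: −9x³ − 3x² + 15x + 6.
Step 5: lead(−9x³ − 3x² + 15x + 6) ÷ lead(D) = −9x³ ÷ 3x = −3x². Subtract (−3x²)·D = −9x³ − 9x². Remainder: 6x² + 15x + 6.
Step 6: lead(6x² + 15x + 6) ÷ lead(D) = 6x² ÷ 3x = 2x. Subtract (2x)·D = 6x² + 6x. Remainder: 9x + 6.
Step 7: lead(9x + 6) ÷ lead(D) = 9x ÷ 3x = 3. Subtract (3)·D = 9x + 9. Remainder: −3.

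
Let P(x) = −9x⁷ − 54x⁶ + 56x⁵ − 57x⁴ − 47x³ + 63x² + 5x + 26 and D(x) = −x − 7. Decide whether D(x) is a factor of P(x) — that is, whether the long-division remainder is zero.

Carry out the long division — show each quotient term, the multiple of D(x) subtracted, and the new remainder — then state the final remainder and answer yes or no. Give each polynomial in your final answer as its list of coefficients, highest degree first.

R = [-9], so D(x) is not a factor of P(x). no

Step 1: lead(−9x⁷ − 54x⁶ + 56x⁵ − 57x⁴ − 47x³ + 63x² + 5x + 26) ÷ lead(D) = −9x⁷ ÷ −x = 9x⁶. Subtract (9x⁶)·D = −9x⁷ − 63x⁶. Remainder: 9x⁶ + 56x⁵ − 57x⁴ − 47x³ + 63x² + 5x + 26.
Step 2: lead(9x⁶ + 56x⁵ − 57x⁴ − 47x³ + 63x² + 5x + 26) ÷ lead(D) = 9x⁶ ÷ −x = −9x⁵. Subtract (−9x⁵)·D = 9x⁶ + 63x⁵. Remainder: −7x⁵ − 57x⁴ − 47x³ + 63x² + 5x + 26.
Step 3: lead(−7x⁵ − 57x⁴ − 47x³ + 63x² + 5x + 26) ÷ lead(D) = −7x⁵ ÷ −x = 7x⁴. Subtract (7x⁴)·D = −7x⁵ − 49x⁴. Remainder: −8x⁴ − 47x³ + 63x² + 5x + 26.
Step 4: lead(−8x⁴ − 47x³ + 63x² + 5x + 26) ÷ lead(D) = −8x⁴ ÷ −x = 8x³. Subtract (8x³)·D = −8x⁴ − 56x³. Remainder: 9x³ + 63x² + 5x + 26.
Step 5: lead(9x³ + 63x² + 5x + 26) ÷ lead(D) = 9x³ ÷ −x = −9x². Subtract (−9x²)·D = 9x³ + 63x². Remainder: 5x + 26.
Step 6: lead(5x + 26) ÷ lead(D) = 5x ÷ −x = −5. Subtract (−5)·D = 5x + 35. Remainder: −9.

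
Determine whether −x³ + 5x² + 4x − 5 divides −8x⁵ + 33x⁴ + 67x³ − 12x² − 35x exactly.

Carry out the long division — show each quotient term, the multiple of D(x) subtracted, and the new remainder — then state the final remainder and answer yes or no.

Step 1: lead(−8x⁵ + 33x⁴ + 67x³ − 12x² − 35x) ÷ lead(D) = −8x⁵ ÷ −x³ = 8x². Subtract (8x²)·D = −8x⁵ + 40x⁴ + 32x³ − 40x². Remainder: −7x⁴ + 35x³ + 28x² − 35x.
Step 2: lead(−7x⁴ + 35x³ + 28x² − 35x) ÷ lead(D) = −7x⁴ ÷ −x³ = 7x. Subtract (7x)·D = −7x⁴ + 35x³ + 28x² − 35x. Remainder: 0.

R(x) = 0, so D(x) is a factor of P(x). yes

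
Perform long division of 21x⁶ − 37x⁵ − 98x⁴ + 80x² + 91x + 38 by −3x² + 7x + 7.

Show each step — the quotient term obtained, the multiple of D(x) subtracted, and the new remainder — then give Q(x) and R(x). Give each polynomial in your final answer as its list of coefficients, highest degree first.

Q = [-7, -4, 7, 7, 6]; R = [-4]

Step 1: lead(21x⁶ − 37x⁵ − 98x⁴ + 80x² + 91x + 38) ÷ lead(D) = 21x⁶ ÷ −3x² = −7x⁴. Subtract (−7x⁴)·D = 21x⁶ − 49x⁵ − 49x⁴. Remainder: 12x⁵ − 49x⁴ + 80x² + 91x + 38.
Step 2: lead(12x⁵ − 49x⁴ + 80x² + 91x + 38) ÷ lead(D) = 12x⁵ ÷ −3x² = −4x³. Subtract (−4x³)·D = 12x⁵ − 28x⁴ − 28x³. Remainder: −21x⁴ + 28x³ + 80x² + 91x + 38.
Step 3: lead(−21x⁴ + 28x³ + 80x² + 91x + 38) ÷ lead(D) = −21x⁴ ÷ −3x² = 7x². Subtract (7x²)·D = −21x⁴ + 49x³ + 49x². Remainder: −21x³ + 31x² + 91x + 38.
Step 4: lead(−21x³ + 31x² + 91x + 38) ÷ lead(D) = −21x³ ÷ −3x² = 7x. Subtract (7x)·D = −21x³ + 49x² + 49x. Remainder: −18x² + 42x + 38.
Step 5: lead(−18x² + 42x + 38) ÷ lead(D) = −18x² ÷ −3x² = 6. Subtract (6)·D = −18x² + 42x + 42. Remainder: −4.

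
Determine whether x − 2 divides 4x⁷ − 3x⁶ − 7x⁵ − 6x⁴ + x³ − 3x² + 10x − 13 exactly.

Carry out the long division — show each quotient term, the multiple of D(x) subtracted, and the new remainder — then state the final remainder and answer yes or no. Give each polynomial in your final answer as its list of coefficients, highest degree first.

Step 1: lead(4x⁷ − 3x⁶ − 7x⁵ − 6x⁴ + x³ − 3x² + 10x − 13) ÷ lead(D) = 4x⁷ ÷ x = 4x⁶. Subtract (4x⁶)·D = 4x⁷ − 8x⁶. Remainder: 5x⁶ − 7x⁵ − 6x⁴ + x³ − 3x² + 10x − 13.
Step 2: lead(5x⁶ − 7x⁵ − 6x⁴ + x³ − 3x² + 10x − 13) ÷ lead(D) = 5x⁶ ÷ x = 5x⁵. Subtract (5x⁵)·D = 5x⁶ − 10x⁵. Remainder: 3x⁵ − 6x⁴ + x³ − 3x² + 10x − 13.
Step 3: lead(3x⁵ − 6x⁴ + x³ − 3x² + 10x − 13) ÷ lead(D) = 3x⁵ ÷ x = 3x⁴. Subtract (3x⁴)·D = 3x⁵ − 6x⁴. Remainder: x³ − 3x² + 10x − 13.
Step 4: lead(x³ − 3x² + 10x − 13) ÷ lead(D) = x³ ÷ x = x². Subtract (x²)·D = x³ − 2x². Remainder: −x² + 10x − 13.
Step 5: lead(−x² + 10x − 13) ÷ lead(D) = −x² ÷ x = −x. Subtract (−x)·D = −x² + 2x. Remainder: 8x − 13.
Step 6: lead(8x − 13) ÷ lead(D) = 8x ÷ x = 8. Subtract (8)·D = 8x − 16. Remainder: 3.

R = [3], so D(x) is not a factor of P(x). no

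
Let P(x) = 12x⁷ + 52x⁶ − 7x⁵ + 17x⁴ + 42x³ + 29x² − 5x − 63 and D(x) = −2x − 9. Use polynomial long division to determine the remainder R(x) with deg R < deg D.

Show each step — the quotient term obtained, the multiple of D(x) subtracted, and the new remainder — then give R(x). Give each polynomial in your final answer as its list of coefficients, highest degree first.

R = [0]

Step 1: lead(12x⁷ + 52x⁶ − 7x⁵ + 17x⁴ + 42x³ + 29x² − 5x − 63) ÷ lead(D) = 12x⁷ ÷ −2x = −6x⁶. Subtract (−6x⁶)·D = 12x⁷ + 54x⁶. Remainder: −2x⁶ − 7x⁵ + 17x⁴ + 42x³ + 29x² − 5x − 63.
Step 2: lead(−2x⁶ − 7x⁵ + 17x⁴ + 42x³ + 29x² − 5x − 63) ÷ lead(D) = −2x⁶ ÷ −2x = x⁵. Subtract (x⁵)·D = −2x⁶ − 9x⁵. Remainder: 2x⁵ + 17x⁴ + 42x³ + 29x² − 5x − 63.
Step 3: lead(2x⁵ + 17x⁴ + 42x³ + 29x² − 5x − 63) ÷ lead(D) = 2x⁵ ÷ −2x = −x⁴. Subtract (−x⁴)·D = 2x⁵ + 9x⁴. Remainder: 8x⁴ + 42x³ + 29x² − 5x − 63.
Step 4: lead(8x⁴ + 42x³ + 29x² − 5x − 63) ÷ lead(D) = 8x⁴ ÷ −2x = −4x³. Subtract (−4x³)·D = 8x⁴ + 36x³. Remainder: 6x³ + 29x² − 5x − 63.
Step 5: lead(6x³ + 29x² − 5x − 63) ÷ lead(D) = 6x³ ÷ −2x = −3x². Subtract (−3x²)·D = 6x³ + 27x². Remainder: 2x² − 5x − 63.
Step 6: lead(2x² − 5x − 63) ÷ lead(D) = 2x² ÷ −2x = −x. Subtract (−x)·D = 2x² + 9x. Remainder: −14x − 63.
Step 7: lead(−14x − 63) ÷ lead(D) = −14x ÷ −2x = 7. Subtract (7)·D = −14x − 63. Remainder: 0.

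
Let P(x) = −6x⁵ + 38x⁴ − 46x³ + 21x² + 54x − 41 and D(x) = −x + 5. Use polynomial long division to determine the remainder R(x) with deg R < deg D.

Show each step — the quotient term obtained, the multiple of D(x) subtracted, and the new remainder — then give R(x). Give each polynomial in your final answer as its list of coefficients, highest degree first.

R = [4]

Step 1: lead(−6x⁵ + 38x⁴ − 46x³ + 21x² + 54x − 41) ÷ lead(D) = −6x⁵ ÷ −x = 6x⁴. Subtract (6x⁴)·D = −6x⁵ + 30x⁴. Remainder: 8x⁴ − 46x³ + 21x² + 54x − 41.
Step 2: lead(8x⁴ − 46x³ + 21x² + 54x − 41) ÷ lead(D) = 8x⁴ ÷ −x = −8x³. Subtract (−8x³)·D = 8x⁴ − 40x³. Remainder: −6x³ + 21x² + 54x − 41.
Step 3: lead(−6x³ + 21x² + 54x − 41) ÷ lead(D) = −6x³ ÷ −x = 6x². Subtract (6x²)·D = −6x³ + 30x². Remainder: −9x² + 54x − 41.
Step 4: lead(−9x² + 54x − 41) ÷ lead(D) = −9x² ÷ −x = 9x. Subtract (9x)·D = −9x² + 45x. Remainder: 9x − 41.
Step 5: lead(9x − 41) ÷ lead(D) = 9x ÷ −x = −9. Subtract (−9)·D = 9x − 45. Remainder: 4.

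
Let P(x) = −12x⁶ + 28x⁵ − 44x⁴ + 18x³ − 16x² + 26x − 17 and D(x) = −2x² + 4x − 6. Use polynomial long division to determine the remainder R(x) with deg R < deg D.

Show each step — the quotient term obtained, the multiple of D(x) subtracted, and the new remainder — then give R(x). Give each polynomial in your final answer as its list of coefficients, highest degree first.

R = [-5]

Step 1: lead(−12x⁶ + 28x⁵ − 44x⁴ + 18x³ − 16x² + 26x − 17) ÷ lead(D) = −12x⁶ ÷ −2x² = 6x⁴. Subtract (6x⁴)·D = −12x⁶ + 24x⁵ − 36x⁴. Remainder: 4x⁵ − 8x⁴ + 18x³ − 16x² + 26x − 17.
Step 2: lead(4x⁵ − 8x⁴ + 18x³ − 16x² + 26x − 17) ÷ lead(D) = 4x⁵ ÷ −2x² = −2x³. Subtract (−2x³)·D = 4x⁵ − 8x⁴ + 12x³. Remainder: 6x³ − 16x² + 26x − 17.
Step 3: lead(6x³ − 16x² + 26x − 17) ÷ lead(D) = 6x³ ÷ −2x² = −3x. Subtract (−3x)·D = 6x³ − 12x² + 18x. Remainder: −4x² + 8x − 17.
Step 4: lead(−4x² + 8x − 17) ÷ lead(D) = −4x² ÷ −2x² = 2. Subtract (2)·D = −4x² + 8x − 12. Remainder: −5.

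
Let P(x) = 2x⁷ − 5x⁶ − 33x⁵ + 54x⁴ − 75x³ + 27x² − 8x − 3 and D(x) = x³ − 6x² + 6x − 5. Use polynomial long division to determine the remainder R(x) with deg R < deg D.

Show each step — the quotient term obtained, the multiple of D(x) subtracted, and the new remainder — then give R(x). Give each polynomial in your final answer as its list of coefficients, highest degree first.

R = [7]

Step 1: lead(2x⁷ − 5x⁶ − 33x⁵ + 54x⁴ − 75x³ + 27x² − 8x − 3) ÷ lead(D) = 2x⁷ ÷ x³ = 2x⁴. Subtract (2x⁴)·D = 2x⁷ − 12x⁶ + 12x⁵ − 10x⁴. Remainder: 7x⁶ − 45x⁵ + 64x⁴ − 75x³ + 27x² − 8x − 3.
Step 2: lead(7x⁶ − 45x⁵ + 64x⁴ − 75x³ + 27x² − 8x − 3) ÷ lead(D) = 7x⁶ ÷ x³ = 7x³. Subtract (7x³)·D = 7x⁶ − 42x⁵ + 42x⁴ − 35x³. Remainder: −3x⁵ + 22x⁴ − 40x³ + 27x² − 8x − 3.
Step 3: lead(−3x⁵ + 22x⁴ − 40x³ + 27x² − 8x − 3) ÷ lead(D) = −3x⁵ ÷ x³ = −3x². Subtract (−3x²)·D = −3x⁵ + 18x⁴ − 18x³ + 15x². Remainder: 4x⁴ − 22x³ + 12x² − 8x − 3.
Step 4: lead(4x⁴ − 22x³ + 12x² − 8x − 3) ÷ lead(D) = 4x⁴ ÷ x³ = 4x. Subtract (4x)·D = 4x⁴ − 24x³ + 24x² − 20x. Remainder: 2x³ − 12x² + 12x − 3.
Step 5: lead(2x³ − 12x² + 12x − 3) ÷ lead(D) = 2x³ ÷ x³ = 2. Subtract (2)·D = 2x³ − 12x² + 12x − 10. Remainder: 7.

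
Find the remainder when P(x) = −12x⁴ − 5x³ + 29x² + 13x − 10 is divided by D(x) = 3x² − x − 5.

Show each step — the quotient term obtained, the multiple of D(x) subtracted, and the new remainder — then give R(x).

R(x) = 0

Step 1: lead(−12x⁴ − 5x³ + 29x² + 13x − 10) ÷ lead(D) = −12x⁴ ÷ 3x² = −4x². Subtract (−4x²)·D = −12x⁴ + 4x³ + 20x². Remainder: −9x³ + 9x² + 13x − 10.
Step 2: lead(−9x³ + 9x² + 13x − 10) ÷ lead(D) = −9x³ ÷ 3x² = −3x. Subtract (−3x)·D = −9x³ + 3x² + 15x. Remainder: 6x² − 2x − 10.
Step 3: lead(6x² − 2x − 10) ÷ lead(D) = 6x² ÷ 3x² = 2. Subtract (2)·D = 6x² − 2x − 10. Remainder: 0.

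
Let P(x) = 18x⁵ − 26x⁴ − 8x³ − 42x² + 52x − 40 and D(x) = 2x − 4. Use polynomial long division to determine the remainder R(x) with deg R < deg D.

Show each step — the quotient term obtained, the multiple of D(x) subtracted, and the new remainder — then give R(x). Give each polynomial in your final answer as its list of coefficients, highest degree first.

Step 1: lead(18x⁵ − 26x⁴ − 8x³ − 42x² + 52x − 40) ÷ lead(D) = 18x⁵ ÷ 2x = 9x⁴. Subtract (9x⁴)·D = 18x⁵ − 36x⁴. Remainder: 10x⁴ − 8x³ − 42x² + 52x − 40.
Step 2: lead(10x⁴ − 8x³ − 42x² + 52x − 40) ÷ lead(D) = 10x⁴ ÷ 2x = 5x³. Subtract (5x³)·D = 10x⁴ − 20x³. Remainder: 12x³ − 42x² + 52x − 40.
Step 3: lead(12x³ − 42x² + 52x − 40) ÷ lead(D) = 12x³ ÷ 2x = 6x². Subtract (6x²)·D = 12x³ − 24x². Remainder: −18x² + 52x − 40.
Step 4: lead(−18x² + 52x − 40) ÷ lead(D) = −18x² ÷ 2x = −9x. Subtract (−9x)·D = −18x² + 36x. Remainder: 16x − 40.
Step 5: lead(16x − 40) ÷ lead(D) = 16x ÷ 2x = 8. Subtract (8)·D = 16x − 32. Remainder: −8.

R = [-8]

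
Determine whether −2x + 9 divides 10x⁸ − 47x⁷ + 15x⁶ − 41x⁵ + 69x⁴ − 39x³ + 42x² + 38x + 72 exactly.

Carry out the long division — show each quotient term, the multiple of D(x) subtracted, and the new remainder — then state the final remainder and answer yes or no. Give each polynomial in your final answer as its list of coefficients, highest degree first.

R = [0], so D(x) is a factor of P(x). yes

Step 1: lead(10x⁸ − 47x⁷ + 15x⁶ − 41x⁵ + 69x⁴ − 39x³ + 42x² + 38x + 72) ÷ lead(D) = 10x⁸ ÷ −2x = −5x⁷. Subtract (−5x⁷)·D = 10x⁸ − 45x⁷. Remainder: −2x⁷ + 15x⁶ − 41x⁵ + 69x⁴ − 39x³ + 42x² + 38x + 72.
Step 2: lead(−2x⁷ + 15x⁶ − 41x⁵ + 69x⁴ − 39x³ + 42x² + 38x + 72) ÷ lead(D) = −2x⁷ ÷ −2x = x⁶. Subtract (x⁶)·D = −2x⁷ + 9x⁶. Remainder: 6x⁶ − 41x⁵ + 69x⁴ − 39x³ + 42x² + 38x + 72.
Step 3: lead(6x⁶ − 41x⁵ + 69x⁴ − 39x³ + 42x² + 38x + 72) ÷ lead(D) = 6x⁶ ÷ −2x = −3x⁵. Subtract (−3x⁵)·D = 6x⁶ − 27x⁵. Remainder: −14x⁵ + 69x⁴ − 39x³ + 42x² + 38x + 72.
Step 4: lead(−14x⁵ + 69x⁴ − 39x³ + 42x² + 38x + 72) ÷ lead(D) = −14x⁵ ÷ −2x = 7x⁴. Subtract (7x⁴)·D = −14x⁵ + 63x⁴. Remainder: 6x⁴ − 39x³ + 42x² + 38x + 72.
Step 5: lead(6x⁴ − 39x³ + 42x² + 38x + 72) ÷ lead(D) = 6x⁴ ÷ −2x = −3x³. Subtract (−3x³)·D = 6x⁴ − 27x³. Remainder: −12x³ + 42x² + 38x + 72.
Step 6: lead(−12x³ + 42x² + 38x + 72) ÷ lead(D) = −12x³ ÷ −2x = 6x². Subtract (6x²)·D = −12x³ + 54x². Remainder: −12x² + 38x + 72.
Step 7: lead(−12x² + 38x + 72) ÷ lead(D) = −12x² ÷ −2x = 6x. Subtract (6x)·D = −12x² + 54x. Remainder: −16x + 72.
Step 8: lead(−16x + 72) ÷ lead(D) = −16x ÷ −2x = 8. Subtract (8)·D = −16x + 72. Remainder: 0.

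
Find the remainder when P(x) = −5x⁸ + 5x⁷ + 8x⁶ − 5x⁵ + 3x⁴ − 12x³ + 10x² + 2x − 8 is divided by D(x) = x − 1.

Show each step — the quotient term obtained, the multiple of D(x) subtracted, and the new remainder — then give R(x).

Step 1: lead(−5x⁸ + 5x⁷ + 8x⁶ − 5x⁵ + 3x⁴ − 12x³ + 10x² + 2x − 8) ÷ lead(D) = −5x⁸ ÷ x = −5x⁷. Subtract (−5x⁷)·D = −5x⁸ + 5x⁷. Remainder: 8x⁶ − 5x⁵ + 3x⁴ − 12x³ + 10x² + 2x − 8.
Step 2: lead(8x⁶ − 5x⁵ + 3x⁴ − 12x³ + 10x² + 2x − 8) ÷ lead(D) = 8x⁶ ÷ x = 8x⁵. Subtract (8x⁵)·D = 8x⁶ − 8x⁵. Remainder: 3x⁵ + 3x⁴ − 12x³ + 10x² + 2x − 8.
Step 3: lead(3x⁵ + 3x⁴ − 12x³ + 10x² + 2x − 8) ÷ lead(D) = 3x⁵ ÷ x = 3x⁴. Subtract (3x⁴)·D = 3x⁵ − 3x⁴. Remainder: 6x⁴ − 12x³ + 10x² + 2x − 8.
Step 4: lead(6x⁴ − 12x³ + 10x² + 2x − 8) ÷ lead(D) = 6x⁴ ÷ x = 6x³. Subtract (6x³)·D = 6x⁴ − 6x³. Remainder: −6x³ + 10x² + 2x − 8.
Step 5: lead(−6x³ + 10x² + 2x − 8) ÷ lead(D) = −6x³ ÷ x = −6x². Subtract (−6x²)·D = −6x³ + 6x². Remainder: 4x² + 2x − 8.
Step 6: lead(4x² + 2x − 8) ÷ lead(D) = 4x² ÷ x = 4x. Subtract (4x)·D = 4x² − 4x. Remainder: 6x − 8.
Step 7: lead(6x − 8) ÷ lead(D) = 6x ÷ x = 6. Subtract (6)·D = 6x − 6. Remainder: −2.

R(x) = −2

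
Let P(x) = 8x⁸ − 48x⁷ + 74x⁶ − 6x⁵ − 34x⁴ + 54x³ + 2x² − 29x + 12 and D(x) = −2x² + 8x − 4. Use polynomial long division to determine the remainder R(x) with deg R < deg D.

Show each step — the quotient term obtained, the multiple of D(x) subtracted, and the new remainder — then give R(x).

R(x) = 7x

Step 1: lead(8x⁸ − 48x⁷ + 74x⁶ − 6x⁵ − 34x⁴ + 54x³ + 2x² − 29x + 12) ÷ lead(D) = 8x⁸ ÷ −2x² = −4x⁶. Subtract (−4x⁶)·D = 8x⁸ − 32x⁷ + 16x⁶. Remainder: −16x⁷ + 58x⁶ − 6x⁵ − 34x⁴ + 54x³ + 2x² − 29x + 12.
Step 2: lead(−16x⁷ + 58x⁶ − 6x⁵ − 34x⁴ + 54x³ + 2x² − 29x + 12) ÷ lead(D) = −16x⁷ ÷ −2x² = 8x⁵. Subtract (8x⁵)·D = −16x⁷ + 64x⁶ − 32x⁵. Remainder: −6x⁶ + 26x⁵ − 34x⁴ + 54x³ + 2x² − 29x + 12.
Step 3: lead(−6x⁶ + 26x⁵ − 34x⁴ + 54x³ + 2x² − 29x + 12) ÷ lead(D) = −6x⁶ ÷ −2x² = 3x⁴. Subtract (3x⁴)·D = −6x⁶ + 24x⁵ − 12x⁴. Remainder: 2x⁵ − 22x⁴ + 54x³ + 2x² − 29x + 12.
Step 4: lead(2x⁵ − 22x⁴ + 54x³ + 2x² − 29x + 12) ÷ lead(D) = 2x⁵ ÷ −2x² = −x³. Subtract (−x³)·D = 2x⁵ − 8x⁴ + 4x³. Remainder: −14x⁴ + 50x³ + 2x² − 29x + 12.
Step 5: lead(−14x⁴ + 50x³ + 2x² − 29x + 12) ÷ lead(D) = −14x⁴ ÷ −2x² = 7x². Subtract (7x²)·D = −14x⁴ + 56x³ − 28x². Remainder: −6x³ + 30x² − 29x + 12.
Step 6: lead(−6x³ + 30x² − 29x + 12) ÷ lead(D) = −6x³ ÷ −2x² = 3x. Subtract (3x)·D = −6x³ + 24x² − 12x. Remainder: 6x² − 17x + 12.
Step 7: lead(6x² − 17x + 12) ÷ lead(D) = 6x² ÷ −2x² = −3. Subtract (−3)·D = 6x² − 24x + 12. Remainder: 7x.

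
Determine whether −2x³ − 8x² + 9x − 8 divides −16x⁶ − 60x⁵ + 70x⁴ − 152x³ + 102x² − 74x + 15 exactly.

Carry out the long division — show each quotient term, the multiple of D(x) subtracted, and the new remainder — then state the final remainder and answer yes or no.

R(x) = −3x² + 7x + 7, so D(x) is not a factor of P(x). no

Step 1: lead(−16x⁶ − 60x⁵ + 70x⁴ − 152x³ + 102x² − 74x + 15) ÷ lead(D) = −16x⁶ ÷ −2x³ = 8x³. Subtract (8x³)·D = −16x⁶ − 64x⁵ + 72x⁴ − 64x³. Remainder: 4x⁵ − 2x⁴ − 88x³ + 102x² − 74x + 15.
Step 2: lead(4x⁵ − 2x⁴ − 88x³ + 102x² − 74x + 15) ÷ lead(D) = 4x⁵ ÷ −2x³ = −2x². Subtract (−2x²)·D = 4x⁵ + 16x⁴ − 18x³ + 16x². Remainder: −18x⁴ − 70x³ + 86x² − 74x + 15.
Step 3: lead(−18x⁴ − 70x³ + 86x² − 74x + 15) ÷ lead(D) = −18x⁴ ÷ −2x³ = 9x. Subtract (9x)·D = −18x⁴ − 72x³ + 81x² − 72x. Remainder: 2x³ + 5x² − 2x + 15.
Step 4: lead(2x³ + 5x² − 2x + 15) ÷ lead(D) = 2x³ ÷ −2x³ = −1. Subtract (−1)·D = 2x³ + 8x² − 9x + 8. Remainder: −3x² + 7x + 7.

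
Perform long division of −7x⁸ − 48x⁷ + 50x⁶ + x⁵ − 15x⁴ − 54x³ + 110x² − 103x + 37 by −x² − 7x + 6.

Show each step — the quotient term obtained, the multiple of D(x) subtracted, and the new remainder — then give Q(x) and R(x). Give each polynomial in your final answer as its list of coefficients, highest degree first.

Step 1: lead(−7x⁸ − 48x⁷ + 50x⁶ + x⁵ − 15x⁴ − 54x³ + 110x² − 103x + 37) ÷ lead(D) = −7x⁸ ÷ −x² = 7x⁶. Subtract (7x⁶)·D = −7x⁸ − 49x⁷ + 42x⁶. Remainder: x⁷ + 8x⁶ + x⁵ − 15x⁴ − 54x³ + 110x² − 103x + 37.
Step 2: lead(x⁷ + 8x⁶ + x⁵ − 15x⁴ − 54x³ + 110x² − 103x + 37) ÷ lead(D) = x⁷ ÷ −x² = −x⁵. Subtract (−x⁵)·D = x⁷ + 7x⁶ − 6x⁵. Remainder: x⁶ + 7x⁵ − 15x⁴ − 54x³ + 110x² − 103x + 37.
Step 3: lead(x⁶ + 7x⁵ − 15x⁴ − 54x³ + 110x² − 103x + 37) ÷ lead(D) = x⁶ ÷ −x² = −x⁴. Subtract (−x⁴)·D = x⁶ + 7x⁵ − 6x⁴. Remainder: −9x⁴ − 54x³ + 110x² − 103x + 37.
Step 4: lead(−9x⁴ − 54x³ + 110x² − 103x + 37) ÷ lead(D) = −9x⁴ ÷ −x² = 9x². Subtract (9x²)·D = −9x⁴ − 63x³ + 54x². Remainder: 9x³ + 56x² − 103x + 37.
Step 5: lead(9x³ + 56x² − 103x + 37) ÷ lead(D) = 9x³ ÷ −x² = −9x. Subtract (−9x)·D = 9x³ + 63x² − 54x. Remainder: −7x² − 49x + 37.
Step 6: lead(−7x² − 49x + 37) ÷ lead(D) = −7x² ÷ −x² = 7. Subtract (7)·D = −7x² − 49x + 42. Remainder: −5.

Q = [7, -1, -1, 0, 9, -9, 7]; R = [-5]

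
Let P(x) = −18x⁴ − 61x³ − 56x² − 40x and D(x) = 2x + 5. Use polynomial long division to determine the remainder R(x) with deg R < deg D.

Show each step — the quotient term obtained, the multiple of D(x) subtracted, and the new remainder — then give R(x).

Step 1: lead(−18x⁴ − 61x³ − 56x² − 40x) ÷ lead(D) = −18x⁴ ÷ 2x = −9x³. Subtract (−9x³)·D = −18x⁴ − 45x³. Remainder: −16x³ − 56x² − 40x.
Step 2: lead(−16x³ − 56x² − 40x) ÷ lead(D) = −16x³ ÷ 2x = −8x². Subtract (−8x²)·D = −16x³ − 40x². Remainder: −16x² − 40x.
Step 3: lead(−16x² − 40x) ÷ lead(D) = −16x² ÷ 2x = −8x. Subtract (−8x)·D = −16x² − 40x. Remainder: 0.

R(x) = 0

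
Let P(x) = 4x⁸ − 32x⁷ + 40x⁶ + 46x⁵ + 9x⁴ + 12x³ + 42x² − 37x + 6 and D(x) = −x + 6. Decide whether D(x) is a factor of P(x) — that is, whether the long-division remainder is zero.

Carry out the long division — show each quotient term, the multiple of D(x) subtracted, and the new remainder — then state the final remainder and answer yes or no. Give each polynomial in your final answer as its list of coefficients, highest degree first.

Step 1: lead(4x⁸ − 32x⁷ + 40x⁶ + 46x⁵ + 9x⁴ + 12x³ + 42x² − 37x + 6) ÷ lead(D) = 4x⁸ ÷ −x = −4x⁷. Subtract (−4x⁷)·D = 4x⁸ − 24x⁷. Remainder: −8x⁷ + 40x⁶ + 46x⁵ + 9x⁴ + 12x³ + 42x² − 37x + 6.
Step 2: lead(−8x⁷ + 40x⁶ + 46x⁵ + 9x⁴ + 12x³ + 42x² − 37x + 6) ÷ lead(D) = −8x⁷ ÷ −x = 8x⁶. Subtract (8x⁶)·D = −8x⁷ + 48x⁶. Remainder: −8x⁶ + 46x⁵ + 9x⁴ + 12x³ + 42x² − 37x + 6.
Step 3: lead(−8x⁶ + 46x⁵ + 9x⁴ + 12x³ + 42x² − 37x + 6) ÷ lead(D) = −8x⁶ ÷ −x = 8x⁵. Subtract (8x⁵)·D = −8x⁶ + 48x⁵. Remainder: −2x⁵ + 9x⁴ + 12x³ + 42x² − 37x + 6.
Step 4: lead(−2x⁵ + 9x⁴ + 12x³ + 42x² − 37x + 6) ÷ lead(D) = −2x⁵ ÷ −x = 2x⁴. Subtract (2x⁴)·D = −2x⁵ + 12x⁴. Remainder: −3x⁴ + 12x³ + 42x² − 37x + 6.
Step 5: lead(−3x⁴ + 12x³ + 42x² − 37x + 6) ÷ lead(D) = −3x⁴ ÷ −x = 3x³. Subtract (3x³)·D = −3x⁴ + 18x³. Remainder: −6x³ + 42x² − 37x + 6.
Step 6: lead(−6x³ + 42x² − 37x + 6) ÷ lead(D) = −6x³ ÷ −x = 6x². Subtract (6x²)·D = −6x³ + 36x². Remainder: 6x² − 37x + 6.
Step 7: lead(6x² − 37x + 6) ÷ lead(D) = 6x² ÷ −x = −6x. Subtract (−6x)·D = 6x² − 36x. Remainder: −x + 6.
Step 8: lead(−x + 6) ÷ lead(D) = −x ÷ −x = 1. Subtract (1)·D = −x + 6. Remainder: 0.

R = [0], so D(x) is a factor of P(x). yes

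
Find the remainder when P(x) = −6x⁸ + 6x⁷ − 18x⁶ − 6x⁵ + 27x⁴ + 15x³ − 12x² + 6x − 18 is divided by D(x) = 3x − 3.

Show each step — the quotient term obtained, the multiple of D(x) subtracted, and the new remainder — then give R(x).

Step 1: lead(−6x⁸ + 6x⁷ − 18x⁶ − 6x⁵ + 27x⁴ + 15x³ − 12x² + 6x − 18) ÷ lead(D) = −6x⁸ ÷ 3x = −2x⁷. Subtract (−2x⁷)·D = −6x⁸ + 6x⁷. Remainder: −18x⁶ − 6x⁵ + 27x⁴ + 15x³ − 12x² + 6x − 18.
Step 2: lead(−18x⁶ − 6x⁵ + 27x⁴ + 15x³ − 12x² + 6x − 18) ÷ lead(D) = −18x⁶ ÷ 3x = −6x⁵. Subtract (−6x⁵)·D = −18x⁶ + 18x⁵. Remainder: −24x⁵ + 27x⁴ + 15x³ − 12x² + 6x − 18.
Step 3: lead(−24x⁵ + 27x⁴ + 15x³ − 12x² + 6x − 18) ÷ lead(D) = −24x⁵ ÷ 3x = −8x⁴. Subtract (−8x⁴)·D = −24x⁵ + 24x⁴. Remainder: 3x⁴ + 15x³ − 12x² + 6x − 18.
Step 4: lead(3x⁴ + 15x³ − 12x² + 6x − 18) ÷ lead(D) = 3x⁴ ÷ 3x = x³. Subtract (x³)·D = 3x⁴ − 3x³. Remainder: 18x³ − 12x² + 6x − 18.
Step 5: lead(18x³ − 12x² + 6x − 18) ÷ lead(D) = 18x³ ÷ 3x = 6x². Subtract (6x²)·D = 18x³ − 18x². Remainder: 6x² + 6x − 18.
Step 6: lead(6x² + 6x − 18) ÷ lead(D) = 6x² ÷ 3x = 2x. Subtract (2x)·D = 6x² − 6x. Remainder: 12x − 18.
Step 7: lead(12x − 18) ÷ lead(D) = 12x ÷ 3x = 4. Subtract (4)·D = 12x − 12. Remainder: −6.

R(x) = −6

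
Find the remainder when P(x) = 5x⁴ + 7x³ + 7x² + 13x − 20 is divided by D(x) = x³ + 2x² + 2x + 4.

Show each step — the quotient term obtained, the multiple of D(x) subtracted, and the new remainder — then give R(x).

Step 1: lead(5x⁴ + 7x³ + 7x² + 13x − 20) ÷ lead(D) = 5x⁴ ÷ x³ = 5x. Subtract (5x)·D = 5x⁴ + 10x³ + 10x² + 20x. Remainder: −3x³ − 3x² − 7x − 20.
Step 2: lead(−3x³ − 3x² − 7x − 20) ÷ lead(D) = −3x³ ÷ x³ = −3. Subtract (−3)·D = −3x³ − 6x² − 6x − 12. Remainder: 3x² − x − 8.

R(x) = 3x² − x − 8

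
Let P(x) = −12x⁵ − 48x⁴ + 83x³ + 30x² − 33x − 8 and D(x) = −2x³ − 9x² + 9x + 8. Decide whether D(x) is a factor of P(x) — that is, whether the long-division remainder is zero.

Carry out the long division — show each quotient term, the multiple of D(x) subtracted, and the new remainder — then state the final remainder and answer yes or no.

Step 1: lead(−12x⁵ − 48x⁴ + 83x³ + 30x² − 33x − 8) ÷ lead(D) = −12x⁵ ÷ −2x³ = 6x². Subtract (6x²)·D = −12x⁵ − 54x⁴ + 54x³ + 48x². Remainder: 6x⁴ + 29x³ − 18x² − 33x − 8.
Step 2: lead(6x⁴ + 29x³ − 18x² − 33x − 8) ÷ lead(D) = 6x⁴ ÷ −2x³ = −3x. Subtract (−3x)·D = 6x⁴ + 27x³ − 27x² − 24x. Remainder: 2x³ + 9x² − 9x − 8.
Step 3: lead(2x³ + 9x² − 9x − 8) ÷ lead(D) = 2x³ ÷ −2x³ = −1. Subtract (−1)·D = 2x³ + 9x² − 9x − 8. Remainder: 0.

R(x) = 0, so D(x) is a factor of P(x). yes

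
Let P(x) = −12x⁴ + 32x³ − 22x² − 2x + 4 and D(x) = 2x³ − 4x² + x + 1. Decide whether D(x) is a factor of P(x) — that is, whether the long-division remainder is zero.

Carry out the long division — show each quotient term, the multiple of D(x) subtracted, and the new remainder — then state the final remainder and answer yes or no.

R(x) = 0, so D(x) is a factor of P(x). yes

Step 1: lead(−12x⁴ + 32x³ − 22x² − 2x + 4) ÷ lead(D) = −12x⁴ ÷ 2x³ = −6x. Subtract (−6x)·D = −12x⁴ + 24x³ − 6x² − 6x. Remainder: 8x³ − 16x² + 4x + 4.
Step 2: lead(8x³ − 16x² + 4x + 4) ÷ lead(D) = 8x³ ÷ 2x³ = 4. Subtract (4)·D = 8x³ − 16x² + 4x + 4. Remainder: 0.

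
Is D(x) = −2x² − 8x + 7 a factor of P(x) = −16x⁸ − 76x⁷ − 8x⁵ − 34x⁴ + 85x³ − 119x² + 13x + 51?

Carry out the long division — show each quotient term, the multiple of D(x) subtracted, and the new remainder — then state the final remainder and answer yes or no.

Step 1: lead(−16x⁸ − 76x⁷ − 8x⁵ − 34x⁴ + 85x³ − 119x² + 13x + 51) ÷ lead(D) = −16x⁸ ÷ −2x² = 8x⁶. Subtract (8x⁶)·D = −16x⁸ − 64x⁷ + 56x⁶. Remainder: −12x⁷ − 56x⁶ − 8x⁵ − 34x⁴ + 85x³ − 119x² + 13x + 51.
Step 2: lead(−12x⁷ − 56x⁶ − 8x⁵ − 34x⁴ + 85x³ − 119x² + 13x + 51) ÷ lead(D) = −12x⁷ ÷ −2x² = 6x⁵. Subtract (6x⁵)·D = −12x⁷ − 48x⁶ + 42x⁵. Remainder: −8x⁶ − 50x⁵ − 34x⁴ + 85x³ − 119x² + 13x + 51.
Step 3: lead(−8x⁶ − 50x⁵ − 34x⁴ + 85x³ − 119x² + 13x + 51) ÷ lead(D) = −8x⁶ ÷ −2x² = 4x⁴. Subtract (4x⁴)·D = −8x⁶ − 32x⁵ + 28x⁴. Remainder: −18x⁵ − 62x⁴ + 85x³ − 119x² + 13x + 51.
Step 4: lead(−18x⁵ − 62x⁴ + 85x³ − 119x² + 13x + 51) ÷ lead(D) = −18x⁵ ÷ −2x² = 9x³. Subtract (9x³)·D = −18x⁵ − 72x⁴ + 63x³. Remainder: 10x⁴ + 22x³ − 119x² + 13x + 51.
Step 5: lead(10x⁴ + 22x³ − 119x² + 13x + 51) ÷ lead(D) = 10x⁴ ÷ −2x² = −5x². Subtract (−5x²)·D = 10x⁴ + 40x³ − 35x². Remainder: −18x³ − 84x² + 13x + 51.
Step 6: lead(−18x³ − 84x² + 13x + 51) ÷ lead(D) = −18x³ ÷ −2x² = 9x. Subtract (9x)·D = −18x³ − 72x² + 63x. Remainder: −12x² − 50x + 51.
Step 7: lead(−12x² − 50x + 51) ÷ lead(D) = −12x² ÷ −2x² = 6. Subtract (6)·D = −12x² − 48x + 42. Remainder: −2x + 9.

R(x) = −2x + 9, so D(x) is not a factor of P(x). no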